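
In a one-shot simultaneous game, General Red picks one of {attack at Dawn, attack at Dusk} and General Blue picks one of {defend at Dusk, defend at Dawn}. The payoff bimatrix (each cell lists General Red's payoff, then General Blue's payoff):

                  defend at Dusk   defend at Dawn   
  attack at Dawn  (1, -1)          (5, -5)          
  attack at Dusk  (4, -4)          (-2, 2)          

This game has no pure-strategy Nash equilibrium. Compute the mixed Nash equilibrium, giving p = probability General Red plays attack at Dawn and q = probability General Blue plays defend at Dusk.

p = 3/5, q = 7/10

General Red's mix must leave General Blue indifferent between defend at Dusk and defend at Dawn.
  General Blue's payoff to defend at Dusk: p·(-1) + (1−p)·(-4) = 3p - 4
  General Blue's payoff to defend at Dawn: p·(-5) + (1−p)·2 = -7p + 2
  3p - 4 = -7p + 2  ⇒  10p = 6  ⇒  p = 3/5.
For General Red to be willing to mix, General Red must be indifferent between attack at Dawn and attack at Dusk, which pins down General Blue's mix.
  General Red's payoff to attack at Dawn: q·1 + (1−q)·5 = -4q + 5
  General Red's payoff to attack at Dusk: q·4 + (1−q)·(-2) = 6q - 2
  -4q + 5 = 6q - 2  ⇒  -10q = -7  ⇒  q = 7/10.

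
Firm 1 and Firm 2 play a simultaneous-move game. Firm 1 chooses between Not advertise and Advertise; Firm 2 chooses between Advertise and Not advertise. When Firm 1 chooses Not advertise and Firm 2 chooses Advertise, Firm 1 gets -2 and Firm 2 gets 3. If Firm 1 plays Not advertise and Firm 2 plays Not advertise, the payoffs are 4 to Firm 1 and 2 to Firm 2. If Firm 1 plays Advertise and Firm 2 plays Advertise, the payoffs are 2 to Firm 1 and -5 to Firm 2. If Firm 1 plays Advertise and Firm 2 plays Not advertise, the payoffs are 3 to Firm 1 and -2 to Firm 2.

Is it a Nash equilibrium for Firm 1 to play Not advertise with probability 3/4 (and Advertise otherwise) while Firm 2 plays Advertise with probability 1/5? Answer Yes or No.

Yes

Check Firm 2's indifference given Firm 1's mix p = 3/4:
  payoff from Advertise = 1; payoff from Not advertise = 1 — equal.
Check Firm 1's indifference given Firm 2's mix q = 1/5:
  payoff from Not advertise = 14/5; payoff from Advertise = 14/5 — equal.
Both players are indifferent, so neither can profitably deviate.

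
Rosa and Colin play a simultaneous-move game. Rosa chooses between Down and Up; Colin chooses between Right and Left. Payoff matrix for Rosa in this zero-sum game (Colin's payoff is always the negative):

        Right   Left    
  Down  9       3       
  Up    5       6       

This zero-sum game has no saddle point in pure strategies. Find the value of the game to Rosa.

v = 39/7

In a mixed equilibrium Rosa is indifferent between Down and Up; this condition fixes q.
  Rosa's expected payoff from Down: q·9 + (1−q)·3 = 6q + 3
  Rosa's expected payoff from Up: q·5 + (1−q)·6 = -q + 6
  6q + 3 = -q + 6  ⇒  7q = 3  ⇒  q = 3/7.
The value is Rosa's expected payoff against this mix (using Down): (3/7)·9 + (4/7)·3 = 39/7.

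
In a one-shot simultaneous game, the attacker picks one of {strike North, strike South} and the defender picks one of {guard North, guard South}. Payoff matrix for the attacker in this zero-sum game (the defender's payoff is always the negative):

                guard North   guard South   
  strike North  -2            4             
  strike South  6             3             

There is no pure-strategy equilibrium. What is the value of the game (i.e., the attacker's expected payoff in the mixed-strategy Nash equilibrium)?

v = 10/3

In a mixed equilibrium the attacker is indifferent between strike North and strike South; this condition fixes q.
  the attacker's payoff from strike North: q·(-2) + (1−q)·4 = -6q + 4
  the attacker's payoff from strike South: q·6 + (1−q)·3 = 3q + 3
  -6q + 4 = 3q + 3  ⇒  -9q = -1  ⇒  q = 1/9.
The value is the attacker's expected payoff against this mix (using strike North): (1/9)·(-2) + (8/9)·4 = 10/3.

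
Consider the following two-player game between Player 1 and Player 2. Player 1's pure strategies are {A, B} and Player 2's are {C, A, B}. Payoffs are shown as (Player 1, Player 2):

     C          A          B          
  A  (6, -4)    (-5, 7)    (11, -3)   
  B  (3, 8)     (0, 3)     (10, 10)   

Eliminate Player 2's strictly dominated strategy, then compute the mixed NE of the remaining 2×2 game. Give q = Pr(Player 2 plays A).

q = 1/6

Player 2's strategy C is strictly dominated by B: -3 > -4 and 10 > 8. Eliminate C.
Set Player 1's expected payoff from A equal to that from B:
  Player 1's expected payoff from A: q·(-5) + (1−q)·11 = -16q + 11
  Player 1's expected payoff from B: q·0 + (1−q)·10 = -10q + 10
  -16q + 11 = -10q + 10  ⇒  -6q = -1  ⇒  q = 1/6.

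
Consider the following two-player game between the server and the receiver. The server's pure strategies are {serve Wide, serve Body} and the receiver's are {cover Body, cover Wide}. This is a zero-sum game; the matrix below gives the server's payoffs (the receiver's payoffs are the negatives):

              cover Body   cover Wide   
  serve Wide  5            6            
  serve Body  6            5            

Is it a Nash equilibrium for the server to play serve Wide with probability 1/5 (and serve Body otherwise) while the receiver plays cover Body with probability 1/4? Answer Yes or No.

No

Given the server's mix p = 1/5, the receiver's payoff from cover Body is -29/5 but from cover Wide is -26/5. The receiver strictly prefers cover Wide, so the receiver would not mix.
So the proposed profile is not a Nash equilibrium.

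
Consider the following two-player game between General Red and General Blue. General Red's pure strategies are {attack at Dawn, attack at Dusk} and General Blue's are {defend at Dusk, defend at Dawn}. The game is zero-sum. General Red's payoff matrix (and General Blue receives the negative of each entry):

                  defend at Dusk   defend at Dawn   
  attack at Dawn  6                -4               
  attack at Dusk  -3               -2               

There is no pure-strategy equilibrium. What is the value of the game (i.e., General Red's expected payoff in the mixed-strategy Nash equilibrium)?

v = -24/11

General Blue's mix must leave General Red indifferent between attack at Dawn and attack at Dusk.
  General Red's payoff to attack at Dawn: q·6 + (1−q)·(-4) = 10q - 4
  General Red's payoff to attack at Dusk: q·(-3) + (1−q)·(-2) = -q - 2
  10q - 4 = -q - 2  ⇒  11q = 2  ⇒  q = 2/11.
The value is General Red's expected payoff against this mix (using attack at Dawn): (2/11)·6 + (9/11)·(-4) = -24/11.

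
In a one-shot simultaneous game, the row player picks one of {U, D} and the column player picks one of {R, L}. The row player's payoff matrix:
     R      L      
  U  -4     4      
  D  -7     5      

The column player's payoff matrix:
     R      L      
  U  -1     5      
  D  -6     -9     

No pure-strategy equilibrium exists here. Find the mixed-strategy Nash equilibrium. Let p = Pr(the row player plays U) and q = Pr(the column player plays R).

p = 1/3, q = 1/4

Set the column player's expected payoff from R equal to that from L:
  the column player's payoff from R: p·(-1) + (1−p)·(-6) = 5p - 6
  the column player's payoff from L: p·5 + (1−p)·(-9) = 14p - 9
  5p - 6 = 14p - 9  ⇒  -9p = -3  ⇒  p = 1/3.
For the row player to be willing to mix, the row player must be indifferent between U and D, which pins down the column player's mix.
  the row player's payoff to U: q·(-4) + (1−q)·4 = -8q + 4
  the row player's payoff to D: q·(-7) + (1−q)·5 = -12q + 5
  -8q + 4 = -12q + 5  ⇒  4q = 1  ⇒  q = 1/4.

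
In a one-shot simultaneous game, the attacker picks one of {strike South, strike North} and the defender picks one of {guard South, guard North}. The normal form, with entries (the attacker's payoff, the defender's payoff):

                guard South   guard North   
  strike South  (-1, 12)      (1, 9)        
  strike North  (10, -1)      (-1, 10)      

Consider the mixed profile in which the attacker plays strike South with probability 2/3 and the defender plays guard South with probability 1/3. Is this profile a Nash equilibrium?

Given the attacker's mix p = 2/3, the defender's payoff from guard South is 23/3 but from guard North is 28/3. The defender strictly prefers guard North, so the defender would not mix.
So the proposed profile is not a Nash equilibrium.

No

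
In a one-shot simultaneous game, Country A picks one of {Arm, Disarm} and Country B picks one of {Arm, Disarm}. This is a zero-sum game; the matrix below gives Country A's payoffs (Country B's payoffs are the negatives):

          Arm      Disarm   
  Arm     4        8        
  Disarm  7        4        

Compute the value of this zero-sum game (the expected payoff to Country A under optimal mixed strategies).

v = 40/7

For Country A to be willing to mix, Country A must be indifferent between Arm and Disarm, which pins down Country B's mix.
  Country A's expected payoff from Arm: q·4 + (1−q)·8 = -4q + 8
  Country A's expected payoff from Disarm: q·7 + (1−q)·4 = 3q + 4
  -4q + 8 = 3q + 4  ⇒  -7q = -4  ⇒  q = 4/7.
The value is Country A's expected payoff against this mix (using Arm): (4/7)·4 + (3/7)·8 = 40/7.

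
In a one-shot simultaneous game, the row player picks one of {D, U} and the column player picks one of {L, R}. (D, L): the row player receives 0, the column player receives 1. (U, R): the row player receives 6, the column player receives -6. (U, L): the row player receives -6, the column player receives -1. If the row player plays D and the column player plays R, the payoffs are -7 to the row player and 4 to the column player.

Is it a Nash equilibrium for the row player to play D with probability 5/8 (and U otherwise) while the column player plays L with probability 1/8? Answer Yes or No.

Given the column player's mix q = 1/8, the row player's payoff from D is -49/8 but from U is 9/2. The row player strictly prefers U, so the row player would not mix.
So the proposed profile is not a Nash equilibrium.

No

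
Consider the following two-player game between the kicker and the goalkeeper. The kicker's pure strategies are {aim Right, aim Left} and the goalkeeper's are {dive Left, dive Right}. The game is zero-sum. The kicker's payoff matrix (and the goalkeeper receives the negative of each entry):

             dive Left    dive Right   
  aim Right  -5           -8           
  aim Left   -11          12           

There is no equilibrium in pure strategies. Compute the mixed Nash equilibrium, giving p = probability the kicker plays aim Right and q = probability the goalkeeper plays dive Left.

p = 23/26, q = 10/13

Set the goalkeeper's expected payoff from dive Left equal to that from dive Right:
  the goalkeeper's payoff to dive Left: p·5 + (1−p)·11 = -6p + 11
  the goalkeeper's payoff to dive Right: p·8 + (1−p)·(-12) = 20p - 12
  -6p + 11 = 20p - 12  ⇒  -26p = -23  ⇒  p = 23/26.
For the kicker to be willing to mix, the kicker must be indifferent between aim Right and aim Left, which pins down the goalkeeper's mix.
  the kicker's payoff from aim Right: q·(-5) + (1−q)·(-8) = 3q - 8
  the kicker's payoff from aim Left: q·(-11) + (1−q)·12 = -23q + 12
  3q - 8 = -23q + 12  ⇒  26q = 20  ⇒  q = 10/13.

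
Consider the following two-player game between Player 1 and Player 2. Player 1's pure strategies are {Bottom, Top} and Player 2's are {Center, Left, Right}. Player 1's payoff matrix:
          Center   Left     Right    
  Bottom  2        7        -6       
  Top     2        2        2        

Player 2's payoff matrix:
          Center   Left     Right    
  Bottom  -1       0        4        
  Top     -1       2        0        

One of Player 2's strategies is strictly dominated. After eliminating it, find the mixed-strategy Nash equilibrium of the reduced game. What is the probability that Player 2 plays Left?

Player 2's strategy Center is strictly dominated by Left: 0 > -1 and 2 > -1. Eliminate Center.
Player 1's indifference between Bottom and Top determines Player 2's mixing probability q:
  Player 1's expected payoff from Bottom: q·7 + (1−q)·(-6) = 13q - 6
  Player 1's expected payoff from Top: q·2 + (1−q)·2 = 2
  13q - 6 = 2  ⇒  13q = 8  ⇒  q = 8/13.

q = 8/13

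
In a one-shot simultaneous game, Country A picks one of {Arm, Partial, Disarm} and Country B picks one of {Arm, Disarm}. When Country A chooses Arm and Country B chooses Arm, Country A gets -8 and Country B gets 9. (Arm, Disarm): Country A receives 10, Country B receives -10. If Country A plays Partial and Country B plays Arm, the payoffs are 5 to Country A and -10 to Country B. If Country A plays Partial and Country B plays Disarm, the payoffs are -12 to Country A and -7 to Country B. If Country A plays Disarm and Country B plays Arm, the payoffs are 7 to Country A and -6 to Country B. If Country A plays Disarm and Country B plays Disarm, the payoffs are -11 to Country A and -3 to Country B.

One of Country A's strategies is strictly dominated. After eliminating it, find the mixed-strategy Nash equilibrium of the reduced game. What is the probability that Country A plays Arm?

Country A's strategy Partial is strictly dominated by Disarm: 7 > 5 and -11 > -12. Eliminate Partial.
Set Country B's expected payoff from Arm equal to that from Disarm:
  Country B's payoff from Arm: p·9 + (1−p)·(-6) = 15p - 6
  Country B's payoff from Disarm: p·(-10) + (1−p)·(-3) = -7p - 3
  15p - 6 = -7p - 3  ⇒  22p = 3  ⇒  p = 3/22.

p = 3/22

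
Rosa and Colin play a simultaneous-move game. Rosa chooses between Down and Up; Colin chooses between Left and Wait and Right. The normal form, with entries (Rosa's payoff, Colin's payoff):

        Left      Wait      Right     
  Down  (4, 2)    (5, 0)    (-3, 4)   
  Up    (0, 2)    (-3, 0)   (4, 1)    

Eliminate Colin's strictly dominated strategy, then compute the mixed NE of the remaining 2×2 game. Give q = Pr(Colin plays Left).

q = 7/11

Colin's strategy Wait is strictly dominated by Left: 2 > 0 and 2 > 0. Eliminate Wait.
In a mixed equilibrium Rosa is indifferent between Down and Up; this condition fixes q.
  Rosa's payoff from Down: q·4 + (1−q)·(-3) = 7q - 3
  Rosa's payoff from Up: q·0 + (1−q)·4 = -4q + 4
  7q - 3 = -4q + 4  ⇒  11q = 7  ⇒  q = 7/11.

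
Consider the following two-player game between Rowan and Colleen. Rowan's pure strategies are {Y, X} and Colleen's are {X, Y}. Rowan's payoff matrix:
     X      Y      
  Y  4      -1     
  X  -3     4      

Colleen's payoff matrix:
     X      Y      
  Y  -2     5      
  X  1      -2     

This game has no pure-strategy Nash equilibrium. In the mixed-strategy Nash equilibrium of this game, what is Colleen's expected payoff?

1/10

Colleen's indifference between X and Y determines Rowan's mixing probability p:
  Colleen's payoff to X: p·(-2) + (1−p)·1 = -3p + 1
  Colleen's payoff to Y: p·5 + (1−p)·(-2) = 7p - 2
  -3p + 1 = 7p - 2  ⇒  -10p = -3  ⇒  p = 3/10.
At equilibrium Colleen is indifferent across columns, so Colleen's payoff equals the payoff from X: (3/10)·(-2) + (7/10)·1 = 1/10.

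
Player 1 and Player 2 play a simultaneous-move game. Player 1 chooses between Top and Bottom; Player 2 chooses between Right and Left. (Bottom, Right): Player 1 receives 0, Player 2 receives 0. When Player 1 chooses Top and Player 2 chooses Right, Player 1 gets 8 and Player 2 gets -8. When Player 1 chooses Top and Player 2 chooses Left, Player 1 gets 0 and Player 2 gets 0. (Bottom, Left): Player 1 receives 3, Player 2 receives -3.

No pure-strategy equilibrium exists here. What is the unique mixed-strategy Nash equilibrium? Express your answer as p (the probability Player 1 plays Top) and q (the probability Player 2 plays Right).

Set Player 2's expected payoff from Right equal to that from Left:
  Player 2's payoff from Right: p·(-8) + (1−p)·0 = -8p
  Player 2's payoff from Left: p·0 + (1−p)·(-3) = 3p - 3
  -8p = 3p - 3  ⇒  -11p = -3  ⇒  p = 3/11.
For Player 1 to be willing to mix, Player 1 must be indifferent between Top and Bottom, which pins down Player 2's mix.
  Player 1's payoff to Top: q·8 + (1−q)·0 = 8q
  Player 1's payoff to Bottom: q·0 + (1−q)·3 = -3q + 3
  8q = -3q + 3  ⇒  11q = 3  ⇒  q = 3/11.

p = 3/11, q = 3/11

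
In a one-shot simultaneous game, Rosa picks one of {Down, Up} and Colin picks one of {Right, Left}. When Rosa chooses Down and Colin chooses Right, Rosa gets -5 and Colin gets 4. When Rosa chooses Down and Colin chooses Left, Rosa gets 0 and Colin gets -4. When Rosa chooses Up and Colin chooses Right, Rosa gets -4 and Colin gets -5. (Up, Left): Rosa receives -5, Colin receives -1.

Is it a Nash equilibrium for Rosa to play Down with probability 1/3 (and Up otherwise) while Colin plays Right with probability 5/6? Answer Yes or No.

Check Colin's indifference given Rosa's mix p = 1/3:
  payoff from Right = -2; payoff from Left = -2 — equal.
Check Rosa's indifference given Colin's mix q = 5/6:
  payoff from Down = -25/6; payoff from Up = -25/6 — equal.
Both players are indifferent, so neither can profitably deviate.

Yes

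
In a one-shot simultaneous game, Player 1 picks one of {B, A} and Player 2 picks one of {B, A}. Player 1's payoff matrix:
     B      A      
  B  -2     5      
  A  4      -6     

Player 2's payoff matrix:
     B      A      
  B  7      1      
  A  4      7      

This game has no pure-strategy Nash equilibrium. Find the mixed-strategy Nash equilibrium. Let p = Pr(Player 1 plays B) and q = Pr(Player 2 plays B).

p = 1/3, q = 11/17

Player 1's mix must leave Player 2 indifferent between B and A.
  Player 2's payoff to B: p·7 + (1−p)·4 = 3p + 4
  Player 2's payoff to A: p·1 + (1−p)·7 = -6p + 7
  3p + 4 = -6p + 7  ⇒  9p = 3  ⇒  p = 1/3.
For Player 1 to be willing to mix, Player 1 must be indifferent between B and A, which pins down Player 2's mix.
  Player 1's payoff from B: q·(-2) + (1−q)·5 = -7q + 5
  Player 1's payoff from A: q·4 + (1−q)·(-6) = 10q - 6
  -7q + 5 = 10q - 6  ⇒  -17q = -11  ⇒  q = 11/17.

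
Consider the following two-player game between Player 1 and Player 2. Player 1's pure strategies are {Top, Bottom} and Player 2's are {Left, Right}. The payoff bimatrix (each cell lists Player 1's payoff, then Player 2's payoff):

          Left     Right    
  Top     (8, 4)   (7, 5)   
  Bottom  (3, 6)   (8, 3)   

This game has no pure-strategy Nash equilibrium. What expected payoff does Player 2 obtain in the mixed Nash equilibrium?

9/2

Set Player 2's expected payoff from Left equal to that from Right:
  Player 2's payoff to Left: p·4 + (1−p)·6 = -2p + 6
  Player 2's payoff to Right: p·5 + (1−p)·3 = 2p + 3
  -2p + 6 = 2p + 3  ⇒  -4p = -3  ⇒  p = 3/4.
At equilibrium Player 2 is indifferent across columns, so Player 2's payoff equals the payoff from Left: (3/4)·4 + (1/4)·6 = 9/2.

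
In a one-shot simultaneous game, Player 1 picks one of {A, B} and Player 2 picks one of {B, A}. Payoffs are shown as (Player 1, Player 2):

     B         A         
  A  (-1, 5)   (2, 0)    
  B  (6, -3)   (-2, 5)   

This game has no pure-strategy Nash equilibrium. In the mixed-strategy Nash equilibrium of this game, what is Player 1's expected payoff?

10/11

Player 1's indifference between A and B determines Player 2's mixing probability q:
  Player 1's payoff to A: q·(-1) + (1−q)·2 = -3q + 2
  Player 1's payoff to B: q·6 + (1−q)·(-2) = 8q - 2
  -3q + 2 = 8q - 2  ⇒  -11q = -4  ⇒  q = 4/11.
At equilibrium Player 1 is indifferent across rows, so Player 1's payoff equals the payoff from A: (4/11)·(-1) + (7/11)·2 = 10/11.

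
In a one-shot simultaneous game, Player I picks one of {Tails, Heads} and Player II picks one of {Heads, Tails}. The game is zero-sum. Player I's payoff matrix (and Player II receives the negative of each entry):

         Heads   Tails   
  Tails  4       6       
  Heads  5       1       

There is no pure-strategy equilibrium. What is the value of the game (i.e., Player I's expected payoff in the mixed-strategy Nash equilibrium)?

v = 13/3

Set Player I's expected payoff from Tails equal to that from Heads:
  Player I's payoff to Tails: q·4 + (1−q)·6 = -2q + 6
  Player I's payoff to Heads: q·5 + (1−q)·1 = 4q + 1
  -2q + 6 = 4q + 1  ⇒  -6q = -5  ⇒  q = 5/6.
The value is Player I's expected payoff against this mix (using Tails): (5/6)·4 + (1/6)·6 = 13/3.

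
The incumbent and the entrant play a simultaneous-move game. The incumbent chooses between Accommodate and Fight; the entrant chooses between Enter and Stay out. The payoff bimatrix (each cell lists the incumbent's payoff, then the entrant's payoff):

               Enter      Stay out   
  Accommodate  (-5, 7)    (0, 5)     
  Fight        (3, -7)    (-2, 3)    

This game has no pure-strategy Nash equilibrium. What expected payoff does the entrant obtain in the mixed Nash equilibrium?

The incumbent's mix must leave the entrant indifferent between Enter and Stay out.
  the entrant's payoff from Enter: p·7 + (1−p)·(-7) = 14p - 7
  the entrant's payoff from Stay out: p·5 + (1−p)·3 = 2p + 3
  14p - 7 = 2p + 3  ⇒  12p = 10  ⇒  p = 5/6.
At equilibrium the entrant is indifferent across columns, so the entrant's payoff equals the payoff from Enter: (5/6)·7 + (1/6)·(-7) = 14/3.

14/3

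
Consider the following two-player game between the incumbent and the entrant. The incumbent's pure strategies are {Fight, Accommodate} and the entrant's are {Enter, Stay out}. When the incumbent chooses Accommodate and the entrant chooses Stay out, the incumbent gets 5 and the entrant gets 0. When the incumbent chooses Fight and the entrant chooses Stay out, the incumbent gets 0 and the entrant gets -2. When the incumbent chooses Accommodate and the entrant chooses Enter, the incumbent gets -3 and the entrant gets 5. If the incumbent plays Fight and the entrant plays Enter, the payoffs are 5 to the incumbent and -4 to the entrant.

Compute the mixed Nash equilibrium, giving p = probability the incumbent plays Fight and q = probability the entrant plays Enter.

For the entrant to be willing to mix, the entrant must be indifferent between Enter and Stay out, which pins down the incumbent's mix.
  the entrant's payoff to Enter: p·(-4) + (1−p)·5 = -9p + 5
  the entrant's payoff to Stay out: p·(-2) + (1−p)·0 = -2p
  -9p + 5 = -2p  ⇒  -7p = -5  ⇒  p = 5/7.
In a mixed equilibrium the incumbent is indifferent between Fight and Accommodate; this condition fixes q.
  the incumbent's payoff to Fight: q·5 + (1−q)·0 = 5q
  the incumbent's payoff to Accommodate: q·(-3) + (1−q)·5 = -8q + 5
  5q = -8q + 5  ⇒  13q = 5  ⇒  q = 5/13.

p = 5/7, q = 5/13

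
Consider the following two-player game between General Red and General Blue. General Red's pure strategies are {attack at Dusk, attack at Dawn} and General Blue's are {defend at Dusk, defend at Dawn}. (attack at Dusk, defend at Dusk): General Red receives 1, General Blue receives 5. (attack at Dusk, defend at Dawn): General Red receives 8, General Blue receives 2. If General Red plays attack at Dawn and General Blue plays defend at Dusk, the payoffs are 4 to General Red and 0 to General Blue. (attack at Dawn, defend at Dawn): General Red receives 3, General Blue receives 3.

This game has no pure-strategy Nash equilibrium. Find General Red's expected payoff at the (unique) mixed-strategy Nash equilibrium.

29/8

Set General Red's expected payoff from attack at Dusk equal to that from attack at Dawn:
  General Red's expected payoff from attack at Dusk: q·1 + (1−q)·8 = -7q + 8
  General Red's expected payoff from attack at Dawn: q·4 + (1−q)·3 = q + 3
  -7q + 8 = q + 3  ⇒  -8q = -5  ⇒  q = 5/8.
At equilibrium General Red is indifferent across rows, so General Red's payoff equals the payoff from attack at Dusk: (5/8)·1 + (3/8)·8 = 29/8.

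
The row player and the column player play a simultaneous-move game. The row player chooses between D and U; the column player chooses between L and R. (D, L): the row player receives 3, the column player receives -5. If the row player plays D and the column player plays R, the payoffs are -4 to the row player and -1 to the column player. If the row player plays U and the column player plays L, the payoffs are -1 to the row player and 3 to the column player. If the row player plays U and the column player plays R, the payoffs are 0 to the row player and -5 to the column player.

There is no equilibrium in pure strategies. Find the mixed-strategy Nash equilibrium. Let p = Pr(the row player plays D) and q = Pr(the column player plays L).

Set the column player's expected payoff from L equal to that from R:
  the column player's expected payoff from L: p·(-5) + (1−p)·3 = -8p + 3
  the column player's expected payoff from R: p·(-1) + (1−p)·(-5) = 4p - 5
  -8p + 3 = 4p - 5  ⇒  -12p = -8  ⇒  p = 2/3.
The column player's mix must leave the row player indifferent between D and U.
  the row player's payoff to D: q·3 + (1−q)·(-4) = 7q - 4
  the row player's payoff to U: q·(-1) + (1−q)·0 = -q
  7q - 4 = -q  ⇒  8q = 4  ⇒  q = 1/2.

p = 2/3, q = 1/2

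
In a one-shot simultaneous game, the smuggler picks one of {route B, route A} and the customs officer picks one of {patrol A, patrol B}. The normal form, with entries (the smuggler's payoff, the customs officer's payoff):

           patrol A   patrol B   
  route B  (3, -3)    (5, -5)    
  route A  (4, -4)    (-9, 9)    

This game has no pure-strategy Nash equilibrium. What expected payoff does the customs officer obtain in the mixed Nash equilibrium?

In a mixed equilibrium the customs officer is indifferent between patrol A and patrol B; this condition fixes p.
  the customs officer's expected payoff from patrol A: p·(-3) + (1−p)·(-4) = p - 4
  the customs officer's expected payoff from patrol B: p·(-5) + (1−p)·9 = -14p + 9
  p - 4 = -14p + 9  ⇒  15p = 13  ⇒  p = 13/15.
At equilibrium the customs officer is indifferent across columns, so the customs officer's payoff equals the payoff from patrol A: (13/15)·(-3) + (2/15)·(-4) = -47/15.

-47/15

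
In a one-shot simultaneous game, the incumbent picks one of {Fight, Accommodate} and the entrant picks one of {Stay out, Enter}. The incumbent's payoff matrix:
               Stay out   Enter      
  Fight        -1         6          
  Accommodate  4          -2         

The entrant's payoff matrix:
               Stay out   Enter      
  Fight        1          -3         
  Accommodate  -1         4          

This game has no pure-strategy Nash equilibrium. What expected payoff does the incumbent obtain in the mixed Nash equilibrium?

The incumbent's indifference between Fight and Accommodate determines the entrant's mixing probability q:
  the incumbent's payoff from Fight: q·(-1) + (1−q)·6 = -7q + 6
  the incumbent's payoff from Accommodate: q·4 + (1−q)·(-2) = 6q - 2
  -7q + 6 = 6q - 2  ⇒  -13q = -8  ⇒  q = 8/13.
At equilibrium the incumbent is indifferent across rows, so the incumbent's payoff equals the payoff from Fight: (8/13)·(-1) + (5/13)·6 = 22/13.

22/13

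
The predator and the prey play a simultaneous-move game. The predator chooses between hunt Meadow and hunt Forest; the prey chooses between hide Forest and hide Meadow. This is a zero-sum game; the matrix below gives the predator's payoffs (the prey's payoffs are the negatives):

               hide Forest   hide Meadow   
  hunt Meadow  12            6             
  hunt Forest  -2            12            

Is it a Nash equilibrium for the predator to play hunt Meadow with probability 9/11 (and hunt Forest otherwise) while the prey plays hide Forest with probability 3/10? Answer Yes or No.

Given the predator's mix p = 9/11, the prey's payoff from hide Forest is -104/11 but from hide Meadow is -78/11. The prey strictly prefers hide Meadow, so the prey would not mix.
So the proposed profile is not a Nash equilibrium.

No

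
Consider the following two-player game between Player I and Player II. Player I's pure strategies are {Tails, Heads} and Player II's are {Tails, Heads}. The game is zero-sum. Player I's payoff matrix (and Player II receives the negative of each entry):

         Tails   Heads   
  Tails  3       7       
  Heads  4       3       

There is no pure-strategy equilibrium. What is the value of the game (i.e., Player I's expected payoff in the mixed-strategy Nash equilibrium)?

v = 19/5

In a mixed equilibrium Player I is indifferent between Tails and Heads; this condition fixes q.
  Player I's payoff from Tails: q·3 + (1−q)·7 = -4q + 7
  Player I's payoff from Heads: q·4 + (1−q)·3 = q + 3
  -4q + 7 = q + 3  ⇒  -5q = -4  ⇒  q = 4/5.
The value is Player I's expected payoff against this mix (using Tails): (4/5)·3 + (1/5)·7 = 19/5.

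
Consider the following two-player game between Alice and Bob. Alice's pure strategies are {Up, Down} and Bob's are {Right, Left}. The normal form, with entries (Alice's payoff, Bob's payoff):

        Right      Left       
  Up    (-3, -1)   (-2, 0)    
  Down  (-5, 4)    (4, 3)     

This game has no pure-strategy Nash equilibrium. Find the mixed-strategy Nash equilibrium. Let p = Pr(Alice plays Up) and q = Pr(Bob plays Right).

p = 1/2, q = 3/4

Bob's indifference between Right and Left determines Alice's mixing probability p:
  Bob's expected payoff from Right: p·(-1) + (1−p)·4 = -5p + 4
  Bob's expected payoff from Left: p·0 + (1−p)·3 = -3p + 3
  -5p + 4 = -3p + 3  ⇒  -2p = -1  ⇒  p = 1/2.
Alice's indifference between Up and Down determines Bob's mixing probability q:
  Alice's payoff to Up: q·(-3) + (1−q)·(-2) = -q - 2
  Alice's payoff to Down: q·(-5) + (1−q)·4 = -9q + 4
  -q - 2 = -9q + 4  ⇒  8q = 6  ⇒  q = 3/4.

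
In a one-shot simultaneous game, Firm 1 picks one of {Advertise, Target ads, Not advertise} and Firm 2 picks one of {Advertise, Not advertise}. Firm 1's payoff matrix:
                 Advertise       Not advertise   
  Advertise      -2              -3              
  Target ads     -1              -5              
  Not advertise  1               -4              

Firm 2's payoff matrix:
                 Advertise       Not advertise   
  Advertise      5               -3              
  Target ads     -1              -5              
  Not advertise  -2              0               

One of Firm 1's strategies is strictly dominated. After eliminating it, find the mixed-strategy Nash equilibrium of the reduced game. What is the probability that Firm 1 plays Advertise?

p = 1/5

Firm 1's strategy Target ads is strictly dominated by Not advertise: 1 > -1 and -4 > -5. Eliminate Target ads.
Firm 1's mix must leave Firm 2 indifferent between Advertise and Not advertise.
  Firm 2's payoff to Advertise: p·5 + (1−p)·(-2) = 7p - 2
  Firm 2's payoff to Not advertise: p·(-3) + (1−p)·0 = -3p
  7p - 2 = -3p  ⇒  10p = 2  ⇒  p = 1/5.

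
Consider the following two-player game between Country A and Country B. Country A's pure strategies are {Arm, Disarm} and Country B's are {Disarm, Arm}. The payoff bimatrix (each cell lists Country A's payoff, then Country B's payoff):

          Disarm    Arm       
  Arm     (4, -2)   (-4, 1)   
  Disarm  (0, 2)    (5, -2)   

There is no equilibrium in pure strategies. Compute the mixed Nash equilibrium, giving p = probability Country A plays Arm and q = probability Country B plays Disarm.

p = 4/7, q = 9/13

In a mixed equilibrium Country B is indifferent between Disarm and Arm; this condition fixes p.
  Country B's payoff from Disarm: p·(-2) + (1−p)·2 = -4p + 2
  Country B's payoff from Arm: p·1 + (1−p)·(-2) = 3p - 2
  -4p + 2 = 3p - 2  ⇒  -7p = -4  ⇒  p = 4/7.
For Country A to be willing to mix, Country A must be indifferent between Arm and Disarm, which pins down Country B's mix.
  Country A's expected payoff from Arm: q·4 + (1−q)·(-4) = 8q - 4
  Country A's expected payoff from Disarm: q·0 + (1−q)·5 = -5q + 5
  8q - 4 = -5q + 5  ⇒  13q = 9  ⇒  q = 9/13.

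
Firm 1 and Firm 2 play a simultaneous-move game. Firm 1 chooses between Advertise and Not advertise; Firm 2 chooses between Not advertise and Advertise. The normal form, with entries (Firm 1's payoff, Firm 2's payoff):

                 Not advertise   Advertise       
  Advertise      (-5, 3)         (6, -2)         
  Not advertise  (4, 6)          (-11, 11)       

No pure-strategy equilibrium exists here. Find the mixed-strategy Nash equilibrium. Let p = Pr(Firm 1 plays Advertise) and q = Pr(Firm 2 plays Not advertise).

p = 1/2, q = 17/26

Firm 2's indifference between Not advertise and Advertise determines Firm 1's mixing probability p:
  Firm 2's expected payoff from Not advertise: p·3 + (1−p)·6 = -3p + 6
  Firm 2's expected payoff from Advertise: p·(-2) + (1−p)·11 = -13p + 11
  -3p + 6 = -13p + 11  ⇒  10p = 5  ⇒  p = 1/2.
In a mixed equilibrium Firm 1 is indifferent between Advertise and Not advertise; this condition fixes q.
  Firm 1's payoff to Advertise: q·(-5) + (1−q)·6 = -11q + 6
  Firm 1's payoff to Not advertise: q·4 + (1−q)·(-11) = 15q - 11
  -11q + 6 = 15q - 11  ⇒  -26q = -17  ⇒  q = 17/26.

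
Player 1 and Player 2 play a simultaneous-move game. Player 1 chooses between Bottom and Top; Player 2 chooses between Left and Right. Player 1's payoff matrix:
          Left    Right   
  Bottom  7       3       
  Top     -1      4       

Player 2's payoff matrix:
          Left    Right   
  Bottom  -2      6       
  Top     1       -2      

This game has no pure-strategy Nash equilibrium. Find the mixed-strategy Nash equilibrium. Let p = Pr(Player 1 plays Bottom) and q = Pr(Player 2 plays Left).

In a mixed equilibrium Player 2 is indifferent between Left and Right; this condition fixes p.
  Player 2's expected payoff from Left: p·(-2) + (1−p)·1 = -3p + 1
  Player 2's expected payoff from Right: p·6 + (1−p)·(-2) = 8p - 2
  -3p + 1 = 8p - 2  ⇒  -11p = -3  ⇒  p = 3/11.
Player 2's mix must leave Player 1 indifferent between Bottom and Top.
  Player 1's expected payoff from Bottom: q·7 + (1−q)·3 = 4q + 3
  Player 1's expected payoff from Top: q·(-1) + (1−q)·4 = -5q + 4
  4q + 3 = -5q + 4  ⇒  9q = 1  ⇒  q = 1/9.

p = 3/11, q = 1/9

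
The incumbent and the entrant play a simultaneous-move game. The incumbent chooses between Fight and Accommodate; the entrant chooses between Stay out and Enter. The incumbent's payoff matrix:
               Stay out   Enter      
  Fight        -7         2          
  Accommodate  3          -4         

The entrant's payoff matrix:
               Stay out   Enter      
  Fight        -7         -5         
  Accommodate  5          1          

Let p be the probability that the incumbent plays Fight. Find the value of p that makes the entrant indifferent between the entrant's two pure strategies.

p = 2/3

Set the entrant's expected payoff from Stay out equal to that from Enter:
  the entrant's payoff from Stay out: p·(-7) + (1−p)·5 = -12p + 5
  the entrant's payoff from Enter: p·(-5) + (1−p)·1 = -6p + 1
  -12p + 5 = -6p + 1  ⇒  -6p = -4  ⇒  p = 2/3.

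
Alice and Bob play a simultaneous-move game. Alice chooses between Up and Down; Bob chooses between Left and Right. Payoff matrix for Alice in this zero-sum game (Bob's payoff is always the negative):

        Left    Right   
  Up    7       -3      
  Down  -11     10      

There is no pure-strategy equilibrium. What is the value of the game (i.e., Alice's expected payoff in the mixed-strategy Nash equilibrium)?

v = 37/31

Set Alice's expected payoff from Up equal to that from Down:
  Alice's payoff from Up: q·7 + (1−q)·(-3) = 10q - 3
  Alice's payoff from Down: q·(-11) + (1−q)·10 = -21q + 10
  10q - 3 = -21q + 10  ⇒  31q = 13  ⇒  q = 13/31.
The value is Alice's expected payoff against this mix (using Up): (13/31)·7 + (18/31)·(-3) = 37/31.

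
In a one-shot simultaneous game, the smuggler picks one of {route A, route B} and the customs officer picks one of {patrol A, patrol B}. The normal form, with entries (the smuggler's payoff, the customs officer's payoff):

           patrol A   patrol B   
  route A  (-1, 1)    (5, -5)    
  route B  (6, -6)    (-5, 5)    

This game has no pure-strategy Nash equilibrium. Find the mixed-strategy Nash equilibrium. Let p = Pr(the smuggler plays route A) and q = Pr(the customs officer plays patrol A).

For the customs officer to be willing to mix, the customs officer must be indifferent between patrol A and patrol B, which pins down the smuggler's mix.
  the customs officer's expected payoff from patrol A: p·1 + (1−p)·(-6) = 7p - 6
  the customs officer's expected payoff from patrol B: p·(-5) + (1−p)·5 = -10p + 5
  7p - 6 = -10p + 5  ⇒  17p = 11  ⇒  p = 11/17.
Set the smuggler's expected payoff from route A equal to that from route B:
  the smuggler's expected payoff from route A: q·(-1) + (1−q)·5 = -6q + 5
  the smuggler's expected payoff from route B: q·6 + (1−q)·(-5) = 11q - 5
  -6q + 5 = 11q - 5  ⇒  -17q = -10  ⇒  q = 10/17.

p = 11/17, q = 10/17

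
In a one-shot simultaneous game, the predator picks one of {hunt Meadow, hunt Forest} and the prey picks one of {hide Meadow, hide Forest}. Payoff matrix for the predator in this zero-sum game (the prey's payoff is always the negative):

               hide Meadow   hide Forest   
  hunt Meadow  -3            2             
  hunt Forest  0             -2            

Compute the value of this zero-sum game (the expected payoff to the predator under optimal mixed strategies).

v = -6/7

Set the predator's expected payoff from hunt Meadow equal to that from hunt Forest:
  the predator's payoff to hunt Meadow: q·(-3) + (1−q)·2 = -5q + 2
  the predator's payoff to hunt Forest: q·0 + (1−q)·(-2) = 2q - 2
  -5q + 2 = 2q - 2  ⇒  -7q = -4  ⇒  q = 4/7.
The value is the predator's expected payoff against this mix (using hunt Meadow): (4/7)·(-3) + (3/7)·2 = -6/7.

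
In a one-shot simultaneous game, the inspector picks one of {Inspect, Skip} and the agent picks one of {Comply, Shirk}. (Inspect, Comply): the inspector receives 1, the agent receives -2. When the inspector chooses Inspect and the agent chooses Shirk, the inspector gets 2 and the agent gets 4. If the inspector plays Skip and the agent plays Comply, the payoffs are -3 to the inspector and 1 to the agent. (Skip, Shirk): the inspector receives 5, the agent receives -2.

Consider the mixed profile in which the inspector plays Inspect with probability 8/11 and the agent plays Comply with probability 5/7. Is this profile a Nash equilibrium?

No

Given the inspector's mix p = 8/11, the agent's payoff from Comply is -13/11 but from Shirk is 26/11. The agent strictly prefers Shirk, so the agent would not mix.
So the proposed profile is not a Nash equilibrium.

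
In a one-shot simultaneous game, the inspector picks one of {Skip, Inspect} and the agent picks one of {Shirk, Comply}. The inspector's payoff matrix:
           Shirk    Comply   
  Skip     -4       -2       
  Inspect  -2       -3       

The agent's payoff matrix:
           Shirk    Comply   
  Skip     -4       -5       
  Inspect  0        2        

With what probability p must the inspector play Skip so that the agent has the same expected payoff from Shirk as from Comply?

p = 2/3

The inspector's mix must leave the agent indifferent between Shirk and Comply.
  the agent's payoff to Shirk: p·(-4) + (1−p)·0 = -4p
  the agent's payoff to Comply: p·(-5) + (1−p)·2 = -7p + 2
  -4p = -7p + 2  ⇒  3p = 2  ⇒  p = 2/3.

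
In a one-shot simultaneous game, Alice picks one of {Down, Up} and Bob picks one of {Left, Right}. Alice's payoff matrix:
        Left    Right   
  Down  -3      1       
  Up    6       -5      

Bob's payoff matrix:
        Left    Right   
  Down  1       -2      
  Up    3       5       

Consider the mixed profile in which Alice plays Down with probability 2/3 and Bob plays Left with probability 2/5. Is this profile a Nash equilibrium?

No

Given Alice's mix p = 2/3, Bob's payoff from Left is 5/3 but from Right is 1/3. Bob strictly prefers Left, so Bob would not mix.
So the proposed profile is not a Nash equilibrium.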